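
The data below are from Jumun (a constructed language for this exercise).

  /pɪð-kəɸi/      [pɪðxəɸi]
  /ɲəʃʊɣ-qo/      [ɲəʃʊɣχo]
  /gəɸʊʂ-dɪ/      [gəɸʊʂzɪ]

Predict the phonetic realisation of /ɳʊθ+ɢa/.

The data show progressive manner assimilation: /k/ → [x] after /ð/; /q/ → [χ] after /ɣ/; /d/ → [z] after /ʂ/. In each pair only manner changes, matching the preceding consonant, while place and voice stay constant.
The rule targets /ɢ/ (voiced uvular stop), which sits after the trigger /θ/ (fricative).
The voiced uvular fricative is [ʁ], so /ɢ/ → [ʁ].

[ɳʊθʁa]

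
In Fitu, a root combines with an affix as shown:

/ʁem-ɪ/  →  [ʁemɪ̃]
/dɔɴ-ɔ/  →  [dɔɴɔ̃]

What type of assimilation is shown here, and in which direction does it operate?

The vowel /ɪ/ surfaces as nasalised [ɪ̃] next to the preceding nasal /m/ — it has acquired the [+nasal] feature of its neighbour.
The other form shows the same pattern: /ɔ/ → [ɔ̃] after /ɴ/ — each time a vowel is nasalised next to a preceding nasal.
Because the conditioning nasal is to the left of the vowel that changes, the process is progressive (perseverative).

progressive nasality assimilation (vowel nasalisation)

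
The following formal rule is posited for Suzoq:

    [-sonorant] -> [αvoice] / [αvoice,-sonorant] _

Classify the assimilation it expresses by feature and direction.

The rule copies [voice] from the environment onto the target, so the assimilating feature is voicing.
The conditioning segment sits to the left of the focus bar, meaning the trigger precedes the segment that changes — progressive assimilation.

progressive voicing assimilation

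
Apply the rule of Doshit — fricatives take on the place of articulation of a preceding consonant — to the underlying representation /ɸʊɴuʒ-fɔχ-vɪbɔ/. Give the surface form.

/f/ is a voiceless labiodental fricative. The preceding trigger /ʒ/ is postalveolar, so /f/ must become postalveolar as well.
Changing only its place to postalveolar gives [ʃ] — the voiceless postalveolar fricative.
At the second juncture, /v/ likewise becomes [ʁ] adjacent to /χ/.

[ɸʊɴuʒʃɔχʁɪbɔ]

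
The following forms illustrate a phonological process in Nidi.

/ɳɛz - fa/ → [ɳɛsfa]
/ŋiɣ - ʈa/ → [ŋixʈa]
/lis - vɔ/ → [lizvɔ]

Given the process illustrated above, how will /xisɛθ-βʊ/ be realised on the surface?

[xisɛðβʊ]

The data show regressive voicing assimilation: /z/ → [s] before /f/; /ɣ/ → [x] before /ʈ/; /s/ → [z] before /v/. In each pair only voicing changes, matching the following consonant, while place and manner stay constant.
The rule targets /θ/ (voiceless dental fricative), which sits before the trigger /β/ (voiced).
The voiced dental fricative is [ð], so /θ/ → [ð].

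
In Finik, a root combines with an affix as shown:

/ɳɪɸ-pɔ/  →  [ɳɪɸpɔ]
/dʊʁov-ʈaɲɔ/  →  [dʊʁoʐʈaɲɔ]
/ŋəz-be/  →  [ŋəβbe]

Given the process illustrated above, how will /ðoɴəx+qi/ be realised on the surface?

[ðoɴəχqi]

The data show regressive place assimilation: /v/ → [ʐ] before /ʈ/; /z/ → [β] before /b/. In each pair only place changes, matching the following consonant, while manner and voice stay constant.
Nothing changes in [ɳɪɸpɔ]: there the adjacent consonants already agree in place (/ɸ/ and /p/ are both bilabial), so this form is consistent with the same rule.
The rule targets /x/ (voiceless velar fricative), which sits before the trigger /q/ (uvular).
Changing only its place to uvular gives [χ] — the voiceless uvular fricative.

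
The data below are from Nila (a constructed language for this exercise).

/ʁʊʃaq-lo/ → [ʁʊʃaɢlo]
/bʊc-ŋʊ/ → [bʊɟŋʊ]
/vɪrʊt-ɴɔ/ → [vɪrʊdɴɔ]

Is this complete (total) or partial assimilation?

partial assimilation

Comparing underlying and surface forms, /q/ → [ɢ] is the alternation; the neighbouring /l/ is constant.
The change voiceless → voiced matches the voicing of the following /l/, identifying this as voicing assimilation.
Place and manner are unchanged, so the assimilation is partial, not total.
The same holds elsewhere in the data: /c/ → [ɟ] before /ŋ/ (voiceless → voiced, matching voiced); /t/ → [d] before /ɴ/ (voiceless → voiced, matching voiced) — only voicing changes, and always toward the following segment.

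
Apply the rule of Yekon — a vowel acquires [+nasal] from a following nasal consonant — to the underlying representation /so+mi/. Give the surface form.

[sõmi]

The vowel /o/ is adjacent to the following nasal /m/, so it acquires [+nasal] and surfaces as [õ].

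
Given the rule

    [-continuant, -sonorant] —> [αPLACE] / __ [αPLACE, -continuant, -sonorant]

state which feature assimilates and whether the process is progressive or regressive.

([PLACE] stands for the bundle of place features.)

The rule copies the place features (abbreviated [PLACE]) from the environment onto the target, so the assimilating feature is place.
Since the environment is written after the underscore, the trigger follows the target; the direction is regressive.

regressive place assimilation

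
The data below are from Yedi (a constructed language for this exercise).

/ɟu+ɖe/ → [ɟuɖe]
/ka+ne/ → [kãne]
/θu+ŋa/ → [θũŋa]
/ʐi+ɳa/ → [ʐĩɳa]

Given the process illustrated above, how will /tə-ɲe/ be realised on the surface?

[tə̃ɲe]

The data show regressive nasality assimilation (vowel nasalisation): /a/ → [ã] before /n/; /u/ → [ũ] before /ŋ/; /i/ → [ĩ] before /ɳ/ — a vowel is nasalised by an immediately following nasal consonant.
No change occurs in [ɟuɖe] because the vowel at the boundary is adjacent to an oral consonant, not a nasal (/u/ next to /ɖ/).
The vowel /ə/ is adjacent to the following nasal /ɲ/, so it acquires [+nasal] and surfaces as [ə̃].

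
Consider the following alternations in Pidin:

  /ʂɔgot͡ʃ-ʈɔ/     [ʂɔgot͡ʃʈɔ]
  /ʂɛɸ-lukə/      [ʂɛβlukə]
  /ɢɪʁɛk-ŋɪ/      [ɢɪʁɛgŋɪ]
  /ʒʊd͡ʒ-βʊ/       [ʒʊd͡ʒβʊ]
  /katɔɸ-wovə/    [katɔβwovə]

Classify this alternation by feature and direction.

regressive voicing assimilation

Comparing underlying and surface forms, /ɸ/ → [β] is the alternation; the neighbouring /l/ is constant.
The change voiceless → voiced matches the voicing of the following /l/, identifying this as voicing assimilation.
Place and manner are unchanged, so the assimilation is partial, not total.
The other alternating forms pattern the same way: /k/ → [g] before /ŋ/ (voiceless → voiced, matching voiced); /ɸ/ → [β] before /w/ (voiceless → voiced, matching voiced) — only voicing changes, and always toward the following segment.
No alternation appears in [ʂɔgot͡ʃʈɔ], [ʒʊd͡ʒβʊ]: there the adjacent consonants already agree in voicing (/t͡ʃ/ and /ʈ/ are both voiceless; /d͡ʒ/ and /β/ are both voiced), so these forms are consistent with the same rule.
The trigger is the following segment, so the direction is regressive (anticipatory).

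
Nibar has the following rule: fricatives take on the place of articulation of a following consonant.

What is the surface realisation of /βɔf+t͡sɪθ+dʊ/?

/f/ is a voiceless labiodental fricative. The following trigger /t͡s/ is alveolar, so /f/ must become alveolar as well.
A voiceless alveolar fricative is [s], so the surface segment is [s].
The same rule applies at the second boundary: /θ/ → [s] next to /d/.

[βɔst͡sɪsdʊ]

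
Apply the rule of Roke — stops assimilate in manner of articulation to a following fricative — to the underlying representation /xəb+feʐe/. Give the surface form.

[xəβfeʐe]

/b/ is a voiced bilabial stop. The following trigger /f/ is a fricative, so /b/ must become a fricative as well.
A voiced bilabial fricative is [β], so the surface segment is [β].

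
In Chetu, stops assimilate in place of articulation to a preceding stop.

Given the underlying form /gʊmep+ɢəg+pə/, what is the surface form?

/ɢ/ is a voiced uvular stop. The preceding trigger /p/ is bilabial, so /ɢ/ must become bilabial as well.
The voiced bilabial stop is [b], so /ɢ/ → [b].
At the second juncture, /p/ likewise becomes [k] adjacent to /g/.

[gʊmepbəgkə]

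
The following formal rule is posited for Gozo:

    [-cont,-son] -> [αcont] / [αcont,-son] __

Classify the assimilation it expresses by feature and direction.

progressive manner assimilation

The shared variable α links the value of [cont] on the target to that of the neighbouring obstruent. [cont] distinguishes stops from fricatives — a manner-of-articulation feature — so this is manner assimilation.
The conditioning segment sits to the left of the focus bar, meaning the trigger precedes the segment that changes — progressive assimilation.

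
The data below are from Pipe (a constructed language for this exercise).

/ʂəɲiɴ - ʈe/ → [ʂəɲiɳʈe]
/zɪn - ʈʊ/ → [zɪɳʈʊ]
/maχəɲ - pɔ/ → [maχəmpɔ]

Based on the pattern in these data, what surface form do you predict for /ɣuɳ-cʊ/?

[ɣuɲcʊ]

The data show regressive place assimilation: /ɴ/ → [ɳ] before /ʈ/; /n/ → [ɳ] before /ʈ/; /ɲ/ → [m] before /p/. In each pair only place changes, matching the following consonant, while manner and voice stay constant.
The rule targets /ɳ/ (voiced retroflex nasal), which sits before the trigger /c/ (palatal).
The voiced palatal nasal is [ɲ], so /ɳ/ → [ɲ].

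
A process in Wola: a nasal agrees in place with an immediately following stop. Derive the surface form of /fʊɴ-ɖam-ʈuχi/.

[fʊɳɖaɳʈuχi]

/ɴ/ is a voiced uvular nasal. The following trigger /ɖ/ is retroflex, so /ɴ/ must become retroflex as well.
Changing only its place to retroflex gives [ɳ] — the voiced retroflex nasal.
At the second juncture, /m/ likewise becomes [ɳ] adjacent to /ʈ/.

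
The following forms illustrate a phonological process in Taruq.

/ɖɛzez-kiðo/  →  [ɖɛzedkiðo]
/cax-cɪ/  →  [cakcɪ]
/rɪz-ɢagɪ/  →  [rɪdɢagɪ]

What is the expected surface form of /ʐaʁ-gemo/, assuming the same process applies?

[ʐaɢgemo]

The data show regressive manner assimilation: /z/ → [d] before /k/; /x/ → [k] before /c/; /z/ → [d] before /ɢ/. In each pair only manner changes, matching the following consonant, while place and voice stay constant.
/ʁ/ is a voiced uvular fricative. The following trigger /g/ is a stop, so /ʁ/ must become a stop as well.
A voiced uvular stop is [ɢ], so the surface segment is [ɢ].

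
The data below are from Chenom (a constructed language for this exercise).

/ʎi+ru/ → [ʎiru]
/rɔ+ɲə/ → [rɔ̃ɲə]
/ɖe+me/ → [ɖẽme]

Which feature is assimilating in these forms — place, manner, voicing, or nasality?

nasality

The vowel /ɔ/ surfaces as nasalised [ɔ̃] next to the following nasal /ɲ/ — it has acquired the [+nasal] feature of its neighbour.
The other form shows the same pattern: /e/ → [ẽ] before /m/ — each time a vowel is nasalised next to a following nasal.
No change occurs in [ʎiru] because the vowel at the boundary is adjacent to an oral consonant, not a nasal (/i/ next to /r/).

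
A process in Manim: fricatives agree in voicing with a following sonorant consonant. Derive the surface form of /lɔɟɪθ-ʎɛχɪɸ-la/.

The rule targets /θ/ (voiceless dental fricative), which sits before the trigger /ʎ/ (voiced).
The voiced dental fricative is [ð], so /θ/ → [ð].
The same rule applies at the second boundary: /ɸ/ → [β] next to /l/.

[lɔɟɪðʎɛχɪβla]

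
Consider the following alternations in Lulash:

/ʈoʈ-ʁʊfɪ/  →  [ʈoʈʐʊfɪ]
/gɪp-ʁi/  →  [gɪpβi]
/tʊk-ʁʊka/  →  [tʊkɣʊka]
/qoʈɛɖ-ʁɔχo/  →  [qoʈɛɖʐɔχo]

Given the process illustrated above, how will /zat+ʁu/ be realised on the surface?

[zatzu]

The data show progressive place assimilation: /ʁ/ → [ʐ] after /ʈ/; /ʁ/ → [β] after /p/; /ʁ/ → [ɣ] after /k/; /ʁ/ → [ʐ] after /ɖ/. In each pair only place changes, matching the preceding consonant, while manner and voice stay constant.
/ʁ/ is a voiced uvular fricative. The preceding trigger /t/ is alveolar, so /ʁ/ must become alveolar as well.
A voiced alveolar fricative is [z], so the surface segment is [z].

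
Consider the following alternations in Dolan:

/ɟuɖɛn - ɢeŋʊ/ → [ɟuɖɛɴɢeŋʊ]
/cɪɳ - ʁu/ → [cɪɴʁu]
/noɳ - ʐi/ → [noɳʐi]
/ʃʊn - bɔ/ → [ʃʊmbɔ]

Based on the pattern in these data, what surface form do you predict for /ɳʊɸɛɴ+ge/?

The data show regressive place assimilation: /n/ → [ɴ] before /ɢ/; /ɳ/ → [ɴ] before /ʁ/; /n/ → [m] before /b/. In each pair only place changes, matching the following consonant, while manner and voice stay constant.
No alternation appears in [noɳʐi]: there the adjacent consonants already agree in place (/ɳ/ and /ʐ/ are both retroflex), so this form is consistent with the same rule.
/ɴ/ is a voiced uvular nasal. The following trigger /g/ is velar, so /ɴ/ must become velar as well.
The voiced velar nasal is [ŋ], so /ɴ/ → [ŋ].

[ɳʊɸɛŋge]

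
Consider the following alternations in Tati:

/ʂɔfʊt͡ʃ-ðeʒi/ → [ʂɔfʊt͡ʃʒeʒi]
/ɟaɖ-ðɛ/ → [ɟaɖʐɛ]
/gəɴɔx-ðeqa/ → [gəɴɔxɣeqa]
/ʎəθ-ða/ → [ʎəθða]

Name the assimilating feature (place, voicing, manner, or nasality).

Underlying /ð/ is realised as [ʒ] next to /t͡ʃ/; /t͡ʃ/ itself does not change.
/ð/ is dental while /t͡ʃ/ is postalveolar; the output [ʒ] is postalveolar, matching the trigger — so the feature that spreads is place.
The other alternating forms pattern the same way: /ð/ → [ʐ] after /ɖ/ (dental → retroflex, matching retroflex); /ð/ → [ɣ] after /x/ (dental → velar, matching velar) — only place changes, and always toward the preceding segment.
No alternation appears in [ʎəθða]: there the adjacent consonants already agree in place (/ð/ and /θ/ are both dental), so this form is consistent with the same rule.

place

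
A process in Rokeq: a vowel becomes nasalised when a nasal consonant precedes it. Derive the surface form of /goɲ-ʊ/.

The vowel /ʊ/ is adjacent to the preceding nasal /ɲ/, so it acquires [+nasal] and surfaces as [ʊ̃].

[goɲʊ̃]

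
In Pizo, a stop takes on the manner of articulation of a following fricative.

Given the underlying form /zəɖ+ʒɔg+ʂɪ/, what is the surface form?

[zəʐʒɔɣʂɪ]

/ɖ/ is a voiced retroflex stop. The following trigger /ʒ/ is a fricative, so /ɖ/ must become a fricative as well.
A voiced retroflex fricative is [ʐ], so the surface segment is [ʐ].
At the second juncture, /g/ likewise becomes [ɣ] adjacent to /ʂ/.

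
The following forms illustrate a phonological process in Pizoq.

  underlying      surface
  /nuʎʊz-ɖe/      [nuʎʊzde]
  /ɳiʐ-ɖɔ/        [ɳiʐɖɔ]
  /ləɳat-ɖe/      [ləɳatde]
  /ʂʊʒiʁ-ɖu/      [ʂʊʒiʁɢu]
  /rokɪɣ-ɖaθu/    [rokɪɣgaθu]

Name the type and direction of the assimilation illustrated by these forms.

progressive place assimilation

The segment that alternates is /ɖ/, which surfaces as [d] when adjacent to /z/.
The change retroflex → alveolar matches the place of the preceding /z/, identifying this as place assimilation.
Manner and voice are unchanged, so the assimilation is partial, not total.
Checking the remaining alternations: /ɖ/ → [d] after /t/ (retroflex → alveolar, matching alveolar); /ɖ/ → [ɢ] after /ʁ/ (retroflex → uvular, matching uvular); /ɖ/ → [g] after /ɣ/ (retroflex → velar, matching velar) — only place changes, and always toward the preceding segment.
No alternation appears in [ɳiʐɖɔ]: there the adjacent consonants already agree in place (/ɖ/ and /ʐ/ are both retroflex), so this form is consistent with the same rule.
Since the segment that changes follows the conditioning segment, the assimilation is progressive.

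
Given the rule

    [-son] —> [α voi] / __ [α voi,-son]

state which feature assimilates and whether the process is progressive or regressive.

regressive voicing assimilation

The rule copies [voi] from the environment onto the target, so the assimilating feature is voicing.
The conditioning segment sits to the right of the focus bar, meaning the trigger follows the segment that changes — regressive assimilation.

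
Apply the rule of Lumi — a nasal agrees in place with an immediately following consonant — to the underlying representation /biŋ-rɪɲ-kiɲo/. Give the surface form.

[binrɪŋkiɲo]

The rule targets /ŋ/ (voiced velar nasal), which sits before the trigger /r/ (alveolar).
A voiced alveolar nasal is [n], so the surface segment is [n].
The same rule applies at the second boundary: /ɲ/ → [ŋ] next to /k/.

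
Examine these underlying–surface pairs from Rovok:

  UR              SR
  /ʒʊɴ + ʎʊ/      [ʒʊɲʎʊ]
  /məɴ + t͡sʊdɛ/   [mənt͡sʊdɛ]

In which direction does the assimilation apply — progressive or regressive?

regressive

Comparing underlying and surface forms, /ɴ/ → [ɲ] is the alternation; the neighbouring /ʎ/ is constant.
The change uvular → palatal matches the place of the following /ʎ/, identifying this as place assimilation.
The other alternating form patterns the same way: /ɴ/ → [n] before /t͡s/ (uvular → alveolar, matching alveolar) — only place changes, and always toward the following segment.
The trigger is the following segment, so the direction is regressive (anticipatory).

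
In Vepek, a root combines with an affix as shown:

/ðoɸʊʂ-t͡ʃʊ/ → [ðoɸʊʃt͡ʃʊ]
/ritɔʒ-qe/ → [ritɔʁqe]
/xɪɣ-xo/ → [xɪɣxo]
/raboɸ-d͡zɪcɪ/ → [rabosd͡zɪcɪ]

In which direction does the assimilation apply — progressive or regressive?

regressive

Comparing underlying and surface forms, /ʂ/ → [ʃ] is the alternation; the neighbouring /t͡ʃ/ is constant.
/ʂ/ is retroflex while /t͡ʃ/ is postalveolar; the output [ʃ] is postalveolar, matching the trigger — so the feature that spreads is place.
The other alternating forms pattern the same way: /ʒ/ → [ʁ] before /q/ (postalveolar → uvular, matching uvular); /ɸ/ → [s] before /d͡z/ (bilabial → alveolar, matching alveolar) — only place changes, and always toward the following segment.
No alternation appears in [xɪɣxo]: there the adjacent consonants already agree in place (/ɣ/ and /x/ are both velar), so this form is consistent with the same rule.
Since the segment that changes precedes the conditioning segment, the assimilation is regressive.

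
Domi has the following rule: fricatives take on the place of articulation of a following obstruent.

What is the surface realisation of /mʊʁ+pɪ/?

/ʁ/ is a voiced uvular fricative. The following trigger /p/ is bilabial, so /ʁ/ must become bilabial as well.
The voiced bilabial fricative is [β], so /ʁ/ → [β].

[mʊβpɪ]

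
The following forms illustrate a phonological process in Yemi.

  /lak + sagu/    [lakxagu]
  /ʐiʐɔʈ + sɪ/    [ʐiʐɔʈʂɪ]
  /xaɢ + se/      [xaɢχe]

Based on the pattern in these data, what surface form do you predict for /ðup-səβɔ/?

[ðupɸəβɔ]

The data show progressive place assimilation: /s/ → [x] after /k/; /s/ → [ʂ] after /ʈ/; /s/ → [χ] after /ɢ/. In each pair only place changes, matching the preceding consonant, while manner and voice stay constant.
The rule targets /s/ (voiceless alveolar fricative), which sits after the trigger /p/ (bilabial).
Changing only its place to bilabial gives [ɸ] — the voiceless bilabial fricative.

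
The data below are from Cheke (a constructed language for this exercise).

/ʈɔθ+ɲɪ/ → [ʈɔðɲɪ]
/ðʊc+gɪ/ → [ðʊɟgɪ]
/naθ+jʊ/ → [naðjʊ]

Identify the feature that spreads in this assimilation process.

voicing

Underlying /θ/ is realised as [ð] next to /ɲ/; /ɲ/ itself does not change.
The change voiceless → voiced matches the voicing of the following /ɲ/, identifying this as voicing assimilation.
The other alternating forms pattern the same way: /c/ → [ɟ] before /g/ (voiceless → voiced, matching voiced); /θ/ → [ð] before /j/ (voiceless → voiced, matching voiced) — only voicing changes, and always toward the following segment.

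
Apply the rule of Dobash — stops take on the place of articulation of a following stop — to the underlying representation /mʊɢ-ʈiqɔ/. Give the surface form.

[mʊɖʈiqɔ]

The rule targets /ɢ/ (voiced uvular stop), which sits before the trigger /ʈ/ (retroflex).
Changing only its place to retroflex gives [ɖ] — the voiced retroflex stop.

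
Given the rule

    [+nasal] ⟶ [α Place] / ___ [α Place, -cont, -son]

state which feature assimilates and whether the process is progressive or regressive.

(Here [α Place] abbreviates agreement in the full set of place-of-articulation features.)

The shared variable α links the value of the place features (abbreviated [Place]) on the target to the same value on the neighbouring segment, so place is the feature that assimilates.
Since the environment is written after the underscore, the trigger follows the target; the direction is regressive.

regressive place assimilation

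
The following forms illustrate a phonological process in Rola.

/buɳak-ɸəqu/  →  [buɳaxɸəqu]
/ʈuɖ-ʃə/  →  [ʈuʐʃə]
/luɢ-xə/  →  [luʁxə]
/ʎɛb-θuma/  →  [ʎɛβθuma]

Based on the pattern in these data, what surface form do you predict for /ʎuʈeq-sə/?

[ʎuʈeχsə]

The data show regressive manner assimilation: /k/ → [x] before /ɸ/; /ɖ/ → [ʐ] before /ʃ/; /ɢ/ → [ʁ] before /x/; /b/ → [β] before /θ/. In each pair only manner changes, matching the following consonant, while place and voice stay constant.
The rule targets /q/ (voiceless uvular stop), which sits before the trigger /s/ (fricative).
The voiceless uvular fricative is [χ], so /q/ → [χ].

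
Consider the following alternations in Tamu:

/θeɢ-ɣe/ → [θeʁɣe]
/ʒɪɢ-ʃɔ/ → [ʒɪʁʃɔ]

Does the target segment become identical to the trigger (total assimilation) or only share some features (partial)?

partial assimilation

Underlying /ɢ/ is realised as [ʁ] next to /ɣ/; /ɣ/ itself does not change.
The change stop → fricative matches the manner of the following /ɣ/, identifying this as manner assimilation.
Place and voice are unchanged, so the assimilation is partial, not total.
Checking the remaining alternation: /ɢ/ → [ʁ] before /ʃ/ (stop → fricative, matching a fricative) — only manner changes, and always toward the following segment.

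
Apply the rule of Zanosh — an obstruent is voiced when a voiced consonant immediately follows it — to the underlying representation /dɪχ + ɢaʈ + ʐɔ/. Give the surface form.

/χ/ is a voiceless uvular fricative. The following trigger /ɢ/ is voiced, so /χ/ must become voiced as well.
A voiced uvular fricative is [ʁ], so the surface segment is [ʁ].
At the second juncture, /ʈ/ likewise becomes [ɖ] adjacent to /ʐ/.

[dɪʁɢaɖʐɔ]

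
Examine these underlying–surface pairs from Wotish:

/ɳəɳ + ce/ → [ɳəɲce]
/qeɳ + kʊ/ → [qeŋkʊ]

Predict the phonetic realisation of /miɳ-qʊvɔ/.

[miɴqʊvɔ]

The data show regressive place assimilation: /ɳ/ → [ɲ] before /c/; /ɳ/ → [ŋ] before /k/. In each pair only place changes, matching the following consonant, while manner and voice stay constant.
/ɳ/ is a voiced retroflex nasal. The following trigger /q/ is uvular, so /ɳ/ must become uvular as well.
The voiced uvular nasal is [ɴ], so /ɳ/ → [ɴ].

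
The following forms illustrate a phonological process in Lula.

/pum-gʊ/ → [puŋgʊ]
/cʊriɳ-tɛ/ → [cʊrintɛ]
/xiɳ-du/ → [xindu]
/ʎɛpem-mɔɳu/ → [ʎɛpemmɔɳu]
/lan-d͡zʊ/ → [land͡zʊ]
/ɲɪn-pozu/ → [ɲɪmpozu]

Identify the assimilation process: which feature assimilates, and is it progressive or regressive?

regressive place assimilation

Comparing underlying and surface forms, /m/ → [ŋ] is the alternation; the neighbouring /g/ is constant.
/m/ is bilabial while /g/ is velar; the output [ŋ] is velar, matching the trigger — so the feature that spreads is place.
Manner and voice are unchanged, so the assimilation is partial, not total.
The same holds elsewhere in the data: /ɳ/ → [n] before /t/ (retroflex → alveolar, matching alveolar); /ɳ/ → [n] before /d/ (retroflex → alveolar, matching alveolar); /n/ → [m] before /p/ (alveolar → bilabial, matching bilabial) — only place changes, and always toward the following segment.
Nothing changes in [ʎɛpemmɔɳu], [land͡zʊ]: there the adjacent consonants already agree in place (/m/ and /m/ are both bilabial; /n/ and /d͡z/ are both alveolar), so these forms are consistent with the same rule.
Since the segment that changes precedes the conditioning segment, the assimilation is regressive.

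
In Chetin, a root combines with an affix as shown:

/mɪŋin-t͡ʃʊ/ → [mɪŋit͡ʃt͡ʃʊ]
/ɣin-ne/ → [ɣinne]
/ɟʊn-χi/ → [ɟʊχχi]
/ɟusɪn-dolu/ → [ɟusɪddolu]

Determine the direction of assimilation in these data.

regressive

Underlying /n/ is realised as [t͡ʃ] next to /t͡ʃ/; /t͡ʃ/ itself does not change.
The output [t͡ʃ] is identical to the trigger /t͡ʃ/ — every feature (place, manner, voicing) has been copied — so this is total assimilation.
The other forms behave the same way: /n/ → [χ] before /χ/; /n/ → [d] before /d/ — in each case the output is a copy of the following consonant.
In [ɣinne] the two consonants at the boundary are already identical (/n/ + /n/), so the rule applies vacuously and nothing changes.
Since the segment that changes precedes the conditioning segment, the assimilation is regressive.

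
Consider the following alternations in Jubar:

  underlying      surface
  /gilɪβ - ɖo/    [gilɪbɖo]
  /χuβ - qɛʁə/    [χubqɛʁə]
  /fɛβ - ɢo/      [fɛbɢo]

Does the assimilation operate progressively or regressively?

regressive

The segment that alternates is /β/, which surfaces as [b] when adjacent to /ɖ/.
The change fricative → stop matches the manner of the following /ɖ/, identifying this as manner assimilation.
The same holds elsewhere in the data: /β/ → [b] before /q/ (fricative → stop, matching a stop); /β/ → [b] before /ɢ/ (fricative → stop, matching a stop) — only manner changes, and always toward the following segment.
The trigger is the following segment, so the direction is regressive (anticipatory).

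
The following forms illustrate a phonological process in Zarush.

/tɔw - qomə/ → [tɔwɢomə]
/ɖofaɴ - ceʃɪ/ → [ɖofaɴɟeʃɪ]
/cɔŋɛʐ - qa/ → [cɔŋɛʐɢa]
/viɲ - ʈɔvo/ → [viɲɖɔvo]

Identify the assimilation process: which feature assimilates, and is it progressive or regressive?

progressive voicing assimilation

Comparing underlying and surface forms, /q/ → [ɢ] is the alternation; the neighbouring /w/ is constant.
The change voiceless → voiced matches the voicing of the preceding /w/, identifying this as voicing assimilation.
Place and manner are unchanged, so the assimilation is partial, not total.
Checking the remaining alternations: /c/ → [ɟ] after /ɴ/ (voiceless → voiced, matching voiced); /q/ → [ɢ] after /ʐ/ (voiceless → voiced, matching voiced); /ʈ/ → [ɖ] after /ɲ/ (voiceless → voiced, matching voiced) — only voicing changes, and always toward the preceding segment.
Since the segment that changes follows the conditioning segment, the assimilation is progressive.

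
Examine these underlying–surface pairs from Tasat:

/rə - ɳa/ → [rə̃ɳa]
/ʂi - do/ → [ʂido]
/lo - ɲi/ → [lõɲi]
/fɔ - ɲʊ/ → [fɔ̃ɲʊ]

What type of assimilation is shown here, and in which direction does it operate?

The vowel /ə/ surfaces as nasalised [ə̃] next to the following nasal /ɳ/ — it has acquired the [+nasal] feature of its neighbour.
Likewise in the remaining data: /o/ → [õ] before /ɲ/; /ɔ/ → [ɔ̃] before /ɲ/ — each time a vowel is nasalised next to a following nasal.
No change occurs in [ʂido] because the vowel at the boundary is adjacent to an oral consonant, not a nasal (/i/ next to /d/).
Because the conditioning nasal is to the right of the vowel that changes, the process is regressive (anticipatory).

regressive nasality assimilation (vowel nasalisation)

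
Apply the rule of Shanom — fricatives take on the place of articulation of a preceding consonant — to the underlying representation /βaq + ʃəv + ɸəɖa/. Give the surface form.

/ʃ/ is a voiceless postalveolar fricative. The preceding trigger /q/ is uvular, so /ʃ/ must become uvular as well.
Changing only its place to uvular gives [χ] — the voiceless uvular fricative.
At the second juncture, /ɸ/ likewise becomes [f] adjacent to /v/.

[βaqχəvfəɖa]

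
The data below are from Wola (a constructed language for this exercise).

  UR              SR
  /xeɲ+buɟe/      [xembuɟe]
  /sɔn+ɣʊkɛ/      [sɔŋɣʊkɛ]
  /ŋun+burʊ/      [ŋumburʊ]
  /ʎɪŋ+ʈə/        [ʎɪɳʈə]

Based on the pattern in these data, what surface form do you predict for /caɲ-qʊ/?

The data show regressive place assimilation: /ɲ/ → [m] before /b/; /n/ → [ŋ] before /ɣ/; /n/ → [m] before /b/; /ŋ/ → [ɳ] before /ʈ/. In each pair only place changes, matching the following consonant, while manner and voice stay constant.
The rule targets /ɲ/ (voiced palatal nasal), which sits before the trigger /q/ (uvular).
Changing only its place to uvular gives [ɴ] — the voiced uvular nasal.

[caɴqʊ]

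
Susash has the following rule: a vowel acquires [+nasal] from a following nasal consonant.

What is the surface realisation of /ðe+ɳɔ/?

The vowel /e/ is adjacent to the following nasal /ɳ/, so it acquires [+nasal] and surfaces as [ẽ].

[ðẽɳɔ]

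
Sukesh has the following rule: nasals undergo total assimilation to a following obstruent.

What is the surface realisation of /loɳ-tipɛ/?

/ɳ/ is the segment targeted by the rule; it sits immediately before /t/, so it assimilates completely and surfaces as [t].

[lottipɛ]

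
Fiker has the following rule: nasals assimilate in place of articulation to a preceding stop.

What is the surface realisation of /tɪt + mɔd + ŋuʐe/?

/m/ is a voiced bilabial nasal. The preceding trigger /t/ is alveolar, so /m/ must become alveolar as well.
The voiced alveolar nasal is [n], so /m/ → [n].
At the second juncture, /ŋ/ likewise becomes [n] adjacent to /d/.

[tɪtnɔdnuʐe]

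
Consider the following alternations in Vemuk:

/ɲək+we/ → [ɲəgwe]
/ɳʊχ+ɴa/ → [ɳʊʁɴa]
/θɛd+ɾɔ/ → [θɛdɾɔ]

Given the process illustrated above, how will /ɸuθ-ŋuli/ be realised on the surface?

The data show regressive voicing assimilation: /k/ → [g] before /w/; /χ/ → [ʁ] before /ɴ/. In each pair only voicing changes, matching the following consonant, while place and manner stay constant.
Nothing changes in [θɛdɾɔ]: there the adjacent consonants already agree in voicing (/d/ and /ɾ/ are both voiced), so this form is consistent with the same rule.
/θ/ is a voiceless dental fricative. The following trigger /ŋ/ is voiced, so /θ/ must become voiced as well.
The voiced dental fricative is [ð], so /θ/ → [ð].

[ɸuðŋuli]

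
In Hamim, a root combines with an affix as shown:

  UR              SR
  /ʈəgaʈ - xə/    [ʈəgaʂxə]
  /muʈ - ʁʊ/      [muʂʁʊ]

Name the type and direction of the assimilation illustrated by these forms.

Underlying /ʈ/ is realised as [ʂ] next to /x/; /x/ itself does not change.
/ʈ/ is a stop while /x/ is a fricative; the output [ʂ] is a fricative, matching the trigger — so the feature that spreads is manner.
Place and voice are unchanged, so the assimilation is partial, not total.
Checking the remaining alternation: /ʈ/ → [ʂ] before /ʁ/ (stop → fricative, matching a fricative) — only manner changes, and always toward the following segment.
The trigger is the following segment, so the direction is regressive (anticipatory).

regressive manner assimilation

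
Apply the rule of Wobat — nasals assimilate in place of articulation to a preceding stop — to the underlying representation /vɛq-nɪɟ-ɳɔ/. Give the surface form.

[vɛqɴɪɟɲɔ]

/n/ is a voiced alveolar nasal. The preceding trigger /q/ is uvular, so /n/ must become uvular as well.
The voiced uvular nasal is [ɴ], so /n/ → [ɴ].
At the second juncture, /ɳ/ likewise becomes [ɲ] adjacent to /ɟ/.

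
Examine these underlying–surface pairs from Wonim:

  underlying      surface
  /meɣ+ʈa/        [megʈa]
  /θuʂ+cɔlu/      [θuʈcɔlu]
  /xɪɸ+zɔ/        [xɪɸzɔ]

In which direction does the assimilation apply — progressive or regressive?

Underlying /ɣ/ is realised as [g] next to /ʈ/; /ʈ/ itself does not change.
The change fricative → stop matches the manner of the following /ʈ/, identifying this as manner assimilation.
The same holds elsewhere in the data: /ʂ/ → [ʈ] before /c/ (fricative → stop, matching a stop) — only manner changes, and always toward the following segment.
No alternation appears in [xɪɸzɔ]: there the adjacent consonants already agree in manner (/ɸ/ and /z/ are both fricatives), so this form is consistent with the same rule.
Since the segment that changes precedes the conditioning segment, the assimilation is regressive.

regressive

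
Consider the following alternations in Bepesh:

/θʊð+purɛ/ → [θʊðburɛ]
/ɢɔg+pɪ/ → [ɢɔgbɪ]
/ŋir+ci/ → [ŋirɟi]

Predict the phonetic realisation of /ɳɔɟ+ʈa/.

The data show progressive voicing assimilation: /p/ → [b] after /ð/; /p/ → [b] after /g/; /c/ → [ɟ] after /r/. In each pair only voicing changes, matching the preceding consonant, while place and manner stay constant.
/ʈ/ is a voiceless retroflex stop. The preceding trigger /ɟ/ is voiced, so /ʈ/ must become voiced as well.
Changing only its voicing to voiced gives [ɖ] — the voiced retroflex stop.

[ɳɔɟɖa]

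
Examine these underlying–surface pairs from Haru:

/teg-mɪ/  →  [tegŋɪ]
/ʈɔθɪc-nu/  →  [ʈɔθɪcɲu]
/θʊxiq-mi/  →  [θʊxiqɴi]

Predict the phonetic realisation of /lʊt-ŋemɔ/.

[lʊtnemɔ]

The data show progressive place assimilation: /m/ → [ŋ] after /g/; /n/ → [ɲ] after /c/; /m/ → [ɴ] after /q/. In each pair only place changes, matching the preceding consonant, while manner and voice stay constant.
/ŋ/ is a voiced velar nasal. The preceding trigger /t/ is alveolar, so /ŋ/ must become alveolar as well.
The voiced alveolar nasal is [n], so /ŋ/ → [n].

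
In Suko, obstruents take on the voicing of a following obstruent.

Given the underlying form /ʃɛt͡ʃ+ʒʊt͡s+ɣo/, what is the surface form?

/t͡ʃ/ is a voiceless postalveolar affricate. The following trigger /ʒ/ is voiced, so /t͡ʃ/ must become voiced as well.
A voiced postalveolar affricate is [d͡ʒ], so the surface segment is [d͡ʒ].
At the second juncture, /t͡s/ likewise becomes [d͡z] adjacent to /ɣ/.

[ʃɛd͡ʒʒʊd͡zɣo]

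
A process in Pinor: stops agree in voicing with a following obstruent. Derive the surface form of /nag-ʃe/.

/g/ is a voiced velar stop. The following trigger /ʃ/ is voiceless, so /g/ must become voiceless as well.
Changing only its voicing to voiceless gives [k] — the voiceless velar stop.

[nakʃe]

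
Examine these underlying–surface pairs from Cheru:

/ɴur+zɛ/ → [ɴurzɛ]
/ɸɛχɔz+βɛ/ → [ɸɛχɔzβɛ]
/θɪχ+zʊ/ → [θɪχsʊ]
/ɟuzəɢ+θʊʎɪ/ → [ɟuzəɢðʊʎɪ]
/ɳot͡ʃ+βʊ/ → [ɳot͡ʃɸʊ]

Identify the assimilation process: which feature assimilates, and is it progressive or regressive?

progressive voicing assimilation

The segment that alternates is /z/, which surfaces as [s] when adjacent to /χ/.
The change voiced → voiceless matches the voicing of the preceding /χ/, identifying this as voicing assimilation.
Place and manner are unchanged, so the assimilation is partial, not total.
The other alternating forms pattern the same way: /θ/ → [ð] after /ɢ/ (voiceless → voiced, matching voiced); /β/ → [ɸ] after /t͡ʃ/ (voiced → voiceless, matching voiceless) — only voicing changes, and always toward the preceding segment.
Nothing changes in [ɴurzɛ], [ɸɛχɔzβɛ]: there the adjacent consonants already agree in voicing (/z/ and /r/ are both voiced; /β/ and /z/ are both voiced), so these forms are consistent with the same rule.
The trigger is the preceding segment, so the direction is progressive (perseverative).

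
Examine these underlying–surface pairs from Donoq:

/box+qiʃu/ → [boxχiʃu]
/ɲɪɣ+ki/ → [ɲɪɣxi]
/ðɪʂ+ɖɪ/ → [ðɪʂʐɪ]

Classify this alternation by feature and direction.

Comparing underlying and surface forms, /q/ → [χ] is the alternation; the neighbouring /x/ is constant.
/q/ is a stop while /x/ is a fricative; the output [χ] is a fricative, matching the trigger — so the feature that spreads is manner.
Place and voice are unchanged, so the assimilation is partial, not total.
The other alternating forms pattern the same way: /k/ → [x] after /ɣ/ (stop → fricative, matching a fricative); /ɖ/ → [ʐ] after /ʂ/ (stop → fricative, matching a fricative) — only manner changes, and always toward the preceding segment.
Since the segment that changes follows the conditioning segment, the assimilation is progressive.

progressive manner assimilation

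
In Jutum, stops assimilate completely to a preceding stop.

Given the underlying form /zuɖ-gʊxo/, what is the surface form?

/g/ is the segment targeted by the rule; it sits immediately after /ɖ/, so it assimilates completely and surfaces as [ɖ].

[zuɖɖʊxo]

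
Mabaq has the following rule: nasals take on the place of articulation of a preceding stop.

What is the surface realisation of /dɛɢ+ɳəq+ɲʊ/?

/ɳ/ is a voiced retroflex nasal. The preceding trigger /ɢ/ is uvular, so /ɳ/ must become uvular as well.
Changing only its place to uvular gives [ɴ] — the voiced uvular nasal.
The same rule applies at the second boundary: /ɲ/ → [ɴ] next to /q/.

[dɛɢɴəqɴʊ]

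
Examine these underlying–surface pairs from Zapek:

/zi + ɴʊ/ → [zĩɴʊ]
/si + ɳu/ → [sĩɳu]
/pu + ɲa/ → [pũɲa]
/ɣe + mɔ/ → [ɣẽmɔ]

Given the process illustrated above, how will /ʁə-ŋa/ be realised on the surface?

The data show regressive nasality assimilation (vowel nasalisation): /i/ → [ĩ] before /ɴ/; /i/ → [ĩ] before /ɳ/; /u/ → [ũ] before /ɲ/; /e/ → [ẽ] before /m/ — a vowel is nasalised by an immediately following nasal consonant.
/ə/ sits next to the nasal /ŋ/ and is therefore nasalised to [ə̃].

[ʁə̃ŋa]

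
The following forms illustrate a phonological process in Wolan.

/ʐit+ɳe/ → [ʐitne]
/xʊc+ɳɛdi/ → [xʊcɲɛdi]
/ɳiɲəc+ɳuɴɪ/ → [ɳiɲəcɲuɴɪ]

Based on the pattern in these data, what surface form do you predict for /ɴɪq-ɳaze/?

The data show progressive place assimilation: /ɳ/ → [n] after /t/; /ɳ/ → [ɲ] after /c/. In each pair only place changes, matching the preceding consonant, while manner and voice stay constant.
/ɳ/ is a voiced retroflex nasal. The preceding trigger /q/ is uvular, so /ɳ/ must become uvular as well.
Changing only its place to uvular gives [ɴ] — the voiced uvular nasal.

[ɴɪqɴaze]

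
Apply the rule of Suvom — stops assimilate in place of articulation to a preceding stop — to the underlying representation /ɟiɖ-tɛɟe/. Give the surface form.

[ɟiɖʈɛɟe]

The rule targets /t/ (voiceless alveolar stop), which sits after the trigger /ɖ/ (retroflex).
Changing only its place to retroflex gives [ʈ] — the voiceless retroflex stop.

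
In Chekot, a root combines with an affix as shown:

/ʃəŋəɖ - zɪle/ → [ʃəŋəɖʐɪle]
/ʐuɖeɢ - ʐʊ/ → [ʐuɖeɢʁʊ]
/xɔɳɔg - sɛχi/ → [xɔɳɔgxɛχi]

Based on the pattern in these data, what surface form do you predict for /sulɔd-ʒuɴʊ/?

[sulɔdzuɴʊ]

The data show progressive place assimilation: /z/ → [ʐ] after /ɖ/; /ʐ/ → [ʁ] after /ɢ/; /s/ → [x] after /g/. In each pair only place changes, matching the preceding consonant, while manner and voice stay constant.
The rule targets /ʒ/ (voiced postalveolar fricative), which sits after the trigger /d/ (alveolar).
The voiced alveolar fricative is [z], so /ʒ/ → [z].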